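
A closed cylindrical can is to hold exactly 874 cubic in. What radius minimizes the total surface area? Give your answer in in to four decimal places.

5.1814

With radius r and height h, πr²h = 874 so h = 874/(πr²), and S(r) = 2πr² + 2πrh = 2πr² + 2·874/r.
S'(r) = 4πr − 2·874/r² = 0 ⇒ r³ = 874/(2π), so r ≈ 5.1814 and h = 2r ≈ 10.3627.
S''(r) = 4π + 4·874/r³ > 0, so this is the minimum; S ≈ 506.0446.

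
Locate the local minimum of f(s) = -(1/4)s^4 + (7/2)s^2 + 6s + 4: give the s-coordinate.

-1

Critical points: f'(s) = -s^3 + 7s + 6 vanishes at s = -2, -1, 3.
Since f''(s) = -3s^2 + 7, we get f''(-2) = -5 < 0 ⇒ local maximum; f''(-1) = 4 > 0 ⇒ local minimum; f''(3) = -20 < 0 ⇒ local maximum.
Thus f has its local minimum at s = -1, with value 5/4.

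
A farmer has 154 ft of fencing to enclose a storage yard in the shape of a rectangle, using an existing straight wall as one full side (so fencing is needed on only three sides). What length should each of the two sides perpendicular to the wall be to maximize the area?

77/2

Let the sides perpendicular to the wall have length x and the parallel side y, so 2x + y = 154 and the area is A = xy = x(154 − 2x).
A'(x) = 154 − 4x = 0 gives x = 77/2, and A''(x) = −4 < 0 confirms a maximum.
Then y = 154 − 2·77/2 = 77 and A = 5929/2.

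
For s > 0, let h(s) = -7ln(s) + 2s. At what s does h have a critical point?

h'(s) = -7/s + 2 = 0 gives s = 7/2.
h''(s) = 7/s², which is positive for s > 0, so this is a local minimum.
h(7/2) = -7·ln(7/2) + 7 ≈ -1.7693.

7/2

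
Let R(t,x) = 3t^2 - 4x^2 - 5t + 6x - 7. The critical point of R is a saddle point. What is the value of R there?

-41/6

∂R/∂t = 6t - 5 = 0 and ∂R/∂x = -8x + 6 = 0, so (t, x) = (5/6, 3/4).
The Hessian has R_{tt} = 6, R_{xx} = -8, R_{tx} = 0, giving D = -48 < 0, so the point is a saddle point.
R(5/6, 3/4) = -41/6.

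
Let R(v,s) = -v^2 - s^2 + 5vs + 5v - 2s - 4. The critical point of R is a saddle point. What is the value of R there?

-3

∂R/∂v = -2v + 5s + 5 = 0 and ∂R/∂s = 5v - 2s - 2 = 0, so (v, s) = (0, -1).
The Hessian has R_{vv} = -2, R_{ss} = -2, R_{vs} = 5, giving D = -21 < 0, so the point is a saddle point.
R(0, -1) = -3.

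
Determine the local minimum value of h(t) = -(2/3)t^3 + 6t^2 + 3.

h'(t) = -2t^2 + 12t = 0 at t = 0, 6.
Second-derivative test with h''(t) = -4t + 12: h''(0) = 12 > 0 ⇒ local minimum; h''(6) = -12 < 0 ⇒ local maximum.
Thus h has its local minimum at t = 0, with value 3.

3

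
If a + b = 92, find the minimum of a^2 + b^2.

With a + b = 92, a^2 + b^2 = a^2 + (92 − a)^2.
The derivative 2a − 2(92 − a) = 4a − 184 vanishes at a = 46; second derivative 4 > 0, a minimum.
The minimum is 2·(46)^2 = 4232.

4232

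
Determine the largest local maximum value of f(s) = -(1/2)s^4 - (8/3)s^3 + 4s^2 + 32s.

f'(s) = -2s^3 - 8s^2 + 8s + 32. Setting f'(s) = 0 gives s ∈ {-4, -2, 2}.
f''(s) = -6s^2 - 16s + 8. f''(-4) = -24 < 0 ⇒ local maximum; f''(-2) = 16 > 0 ⇒ local minimum; f''(2) = -48 < 0 ⇒ local maximum.
The largest local maximum is f(2) = 152/3.

152/3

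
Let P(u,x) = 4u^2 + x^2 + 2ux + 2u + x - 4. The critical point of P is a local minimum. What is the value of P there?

-13/3

∂P/∂u = 8u + 2x + 2 = 0 and ∂P/∂x = 2u + 2x + 1 = 0, so (u, x) = (-1/6, -1/3).
The Hessian has P_{uu} = 8, P_{xx} = 2, P_{ux} = 2, giving D = 12 > 0 with P_{uu} > 0, so the point is a local minimum.
P(-1/6, -1/3) = -13/3.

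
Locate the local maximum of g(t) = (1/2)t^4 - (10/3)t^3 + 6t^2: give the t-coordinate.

g'(t) = 2t^3 - 10t^2 + 12t = 0 at t = 0, 2, 3.
Since g''(t) = 6t^2 - 20t + 12, we get g''(0) = 12 > 0 ⇒ local minimum; g''(2) = -4 < 0 ⇒ local maximum; g''(3) = 6 > 0 ⇒ local minimum.
So the local maximum value is g(2) = 16/3.

2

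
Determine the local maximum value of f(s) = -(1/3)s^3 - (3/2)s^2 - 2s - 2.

-7/6

f'(s) = -s^2 - 3s - 2. Setting f'(s) = 0 gives s ∈ {-2, -1}.
Second-derivative test with f''(s) = -2s - 3: f''(-2) = 1 > 0 ⇒ local minimum; f''(-1) = -1 < 0 ⇒ local maximum.
The local maximum is f(-1) = -7/6.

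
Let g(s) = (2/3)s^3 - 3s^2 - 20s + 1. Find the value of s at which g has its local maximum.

g'(s) = 2s^2 - 6s - 20. Setting g'(s) = 0 gives s ∈ {-2, 5}.
g''(s) = 4s - 6. g''(-2) = -14 < 0 ⇒ local maximum; g''(5) = 14 > 0 ⇒ local minimum.
Thus g has its local maximum at s = -2, with value 71/3.

-2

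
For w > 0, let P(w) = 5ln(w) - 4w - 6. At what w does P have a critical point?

P'(w) = 5/w − 4 = 0 gives w = 5/4.
P''(w) = -5/w², which is negative for w > 0, so this is a local maximum.
P(5/4) = 5·ln(5/4) - 5 - 6 ≈ -9.8843.

5/4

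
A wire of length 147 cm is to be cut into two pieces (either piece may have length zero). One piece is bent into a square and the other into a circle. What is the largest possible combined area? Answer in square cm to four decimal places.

Let x be the length used for the square. Square side x/4; circle radius (147−x)/(2π).
A(x) = (x/4)² + π·((147−x)/(2π))² = x²/16 + (147−x)²/(4π) for 0 ≤ x ≤ 147. A'(x) = x/8 − (147−x)/(2π) = 0 gives x = 4·147/(π+4) ≈ 82.3346.
A'' > 0, so the interior critical point is a minimum; the maximum is at an endpoint. A(0) = 1719.5896 and A(147) = 1350.5625, so the largest area is 1719.5896.

1719.5896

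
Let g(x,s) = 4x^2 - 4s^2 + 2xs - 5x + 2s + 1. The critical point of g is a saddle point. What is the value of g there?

∂g/∂x = 8x + 2s - 5 = 0 and ∂g/∂s = 2x - 8s + 2 = 0, so (x, s) = (9/17, 13/34).
The Hessian has g_{xx} = 8, g_{ss} = -8, g_{xs} = 2, giving D = -68 < 0, so the point is a saddle point.
g(9/17, 13/34) = 1/17.

1/17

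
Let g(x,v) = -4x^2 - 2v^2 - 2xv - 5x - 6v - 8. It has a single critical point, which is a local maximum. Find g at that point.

∂g/∂x = -8x - 2v - 5 = 0 and ∂g/∂v = -2x - 4v - 6 = 0, so (x, v) = (-2/7, -19/14).
The Hessian has g_{xx} = -8, g_{vv} = -4, g_{xv} = -2, giving D = 28 > 0 with g_{xx} < 0, so the point is a local maximum.
g(-2/7, -19/14) = -45/14.

-45/14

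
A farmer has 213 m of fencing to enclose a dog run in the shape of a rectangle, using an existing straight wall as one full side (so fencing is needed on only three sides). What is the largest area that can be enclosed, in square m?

Let the sides perpendicular to the wall have length x and the parallel side y, so 2x + y = 213 and the area is A = xy = x(213 − 2x).
A'(x) = 213 − 4x = 0 gives x = 213/4, and A''(x) = −4 < 0 confirms a maximum.
Then y = 213 − 2·213/4 = 213/2 and A = 45369/8.

45369/8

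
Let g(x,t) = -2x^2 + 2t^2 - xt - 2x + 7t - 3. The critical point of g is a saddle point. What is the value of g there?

-155/17

∂g/∂x = -4x - t - 2 = 0 and ∂g/∂t = -x + 4t + 7 = 0, so (x, t) = (-1/17, -30/17).
The Hessian has g_{xx} = -4, g_{tt} = 4, g_{xt} = -1, giving D = -17 < 0, so the point is a saddle point.
g(-1/17, -30/17) = -155/17.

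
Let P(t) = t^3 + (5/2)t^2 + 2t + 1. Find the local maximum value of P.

P'(t) = 3t^2 + 5t + 2. Setting P'(t) = 0 gives t ∈ {-1, -2/3}.
P''(t) = 6t + 5. P''(-1) = -1 < 0 ⇒ local maximum; P''(-2/3) = 1 > 0 ⇒ local minimum.
So the local maximum value is P(-1) = 1/2.

1/2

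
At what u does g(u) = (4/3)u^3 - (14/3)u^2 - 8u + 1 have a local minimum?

3

g'(u) = 4u^2 - (28/3)u - 8 = 0 at u = -2/3, 3.
Since g''(u) = 8u - 28/3, we get g''(-2/3) = -44/3 < 0 ⇒ local maximum; g''(3) = 44/3 > 0 ⇒ local minimum.
So the local minimum value is g(3) = -29.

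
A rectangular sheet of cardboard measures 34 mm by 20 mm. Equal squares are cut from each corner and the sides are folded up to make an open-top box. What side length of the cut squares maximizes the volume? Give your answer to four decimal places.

4.0671

With cut size x, the volume is V(x) = x(34 − 2x)(20 − 2x) for 0 < x < 10.
V'(x) = 12x^2 − 216x + 680. Setting V'(x) = 0 gives x ≈ 4.0671 (the root in (0, 10)).
V''(x) = 24x − 216 is negative there, so this is the maximum; V ≈ 1248.2679.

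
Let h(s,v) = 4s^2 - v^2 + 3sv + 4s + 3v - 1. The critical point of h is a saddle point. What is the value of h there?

∂h/∂s = 8s + 3v + 4 = 0 and ∂h/∂v = 3s - 2v + 3 = 0, so (s, v) = (-17/25, 12/25).
The Hessian has h_{ss} = 8, h_{vv} = -2, h_{sv} = 3, giving D = -25 < 0, so the point is a saddle point.
h(-17/25, 12/25) = -41/25.

-41/25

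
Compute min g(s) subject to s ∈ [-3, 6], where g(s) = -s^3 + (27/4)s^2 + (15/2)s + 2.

g'(s) = -3s^2 + (27/2)s + 15/2, which vanishes at s = -1/2 and s = 5.
Candidates: g(-3) = 269/4; g(-1/2) = 1/16; g(5) = 333/4; g(6) = 74.
Hence the absolute minimum is 1/16 at s = -1/2.

1/16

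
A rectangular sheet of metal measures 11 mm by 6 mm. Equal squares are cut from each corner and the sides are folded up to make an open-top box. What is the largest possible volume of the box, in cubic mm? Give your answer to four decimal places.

37.1883

With cut size x, the volume is V(x) = x(11 − 2x)(6 − 2x) for 0 < x < 3.
V'(x) = 12x^2 − 68x + 66. Setting V'(x) = 0 gives x ≈ 1.2434 (the root in (0, 3)).
V''(x) = 24x − 68 is negative there, so this is the maximum; V ≈ 37.1883.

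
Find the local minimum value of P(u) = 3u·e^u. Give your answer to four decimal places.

Differentiating with the product rule gives P'(u) = (3u + 3)·e^u. Since e^u > 0, the only critical point is u = -1.
P''(-1) has the same sign as 3 > 0, so this is a local minimum.
P(-1) = (-3)·e^(-1) ≈ -1.1036.

-1.1036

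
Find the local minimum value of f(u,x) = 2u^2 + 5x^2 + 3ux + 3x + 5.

∂f/∂u = 4u + 3x = 0 and ∂f/∂x = 3u + 10x + 3 = 0, so (u, x) = (9/31, -12/31).
The Hessian has f_{uu} = 4, f_{xx} = 10, f_{ux} = 3, giving D = 31 > 0 with f_{uu} > 0, so the point is a local minimum.
f(9/31, -12/31) = 137/31.

137/31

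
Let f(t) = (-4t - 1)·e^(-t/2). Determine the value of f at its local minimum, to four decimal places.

Differentiating with the product rule gives f'(t) = (2t - 7/2)·e^(-t/2). Since e^(-t/2) > 0, the only critical point is t = 7/4.
f''(7/4) has the same sign as 2 > 0, so this is a local minimum.
f(7/4) = (-8)·e^(-7/8) ≈ -3.3349.

-3.3349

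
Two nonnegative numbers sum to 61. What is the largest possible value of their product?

With x + y = 61, the product is P(x) = x(61 − x).
P'(x) = 61 − 2x = 0 gives x = 61/2; P'' = −2 < 0, so this is the maximum.
P = 61/2·61/2 = 3721/4.

3721/4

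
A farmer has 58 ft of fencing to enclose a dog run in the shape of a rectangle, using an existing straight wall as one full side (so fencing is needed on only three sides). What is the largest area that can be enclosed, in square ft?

841/2

Let the sides perpendicular to the wall have length x and the parallel side y, so 2x + y = 58 and the area is A = xy = x(58 − 2x).
A'(x) = 58 − 4x = 0 gives x = 29/2, and A''(x) = −4 < 0 confirms a maximum.
Then y = 58 − 2·29/2 = 29 and A = 841/2.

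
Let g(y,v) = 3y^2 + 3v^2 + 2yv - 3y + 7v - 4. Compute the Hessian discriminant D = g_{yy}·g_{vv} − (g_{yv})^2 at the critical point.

∂g/∂y = 6y + 2v - 3 = 0 and ∂g/∂v = 2y + 6v + 7 = 0, so (y, v) = (1, -3/2).
The Hessian has g_{yy} = 6, g_{vv} = 6, g_{yv} = 2, giving D = 32 > 0 with g_{yy} > 0, so the point is a local minimum.
D = (6)·(6) − (2)^2 = 32.

32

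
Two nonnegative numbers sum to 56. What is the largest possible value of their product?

784

With x + y = 56, the product is P(x) = x(56 − x).
P'(x) = 56 − 2x = 0 gives x = 28; P'' = −2 < 0, so this is the maximum.
P = 28·28 = 784.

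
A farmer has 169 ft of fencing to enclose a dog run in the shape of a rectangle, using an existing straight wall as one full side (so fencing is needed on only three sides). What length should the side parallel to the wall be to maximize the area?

Let the sides perpendicular to the wall have length x and the parallel side y, so 2x + y = 169 and the area is A = xy = x(169 − 2x).
A'(x) = 169 − 4x = 0 gives x = 169/4, and A''(x) = −4 < 0 confirms a maximum.
Then y = 169 − 2·169/4 = 169/2 and A = 28561/8.

169/2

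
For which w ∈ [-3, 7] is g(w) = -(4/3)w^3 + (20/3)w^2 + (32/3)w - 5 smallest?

Differentiating, g'(w) = -4w^2 + (40/3)w + 32/3; which vanishes at w = -2/3 and w = 4.
Candidates: g(-3) = 59,  g(-2/3) = -709/81,  g(4) = 59,  g(7) = -61.
So the minimum is g(7) = -61.

7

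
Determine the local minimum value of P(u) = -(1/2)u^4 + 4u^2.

P'(u) = -2u^3 + 8u = 0 at u = -2, 0, 2.
Since P''(u) = -6u^2 + 8, we get P''(-2) = -16 < 0 ⇒ local maximum; P''(0) = 8 > 0 ⇒ local minimum; P''(2) = -16 < 0 ⇒ local maximum.
So the local minimum value is P(0) = 0.

0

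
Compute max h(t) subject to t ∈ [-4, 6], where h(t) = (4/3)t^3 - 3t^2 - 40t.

h'(t) = 4t^2 - 6t - 40, which vanishes at t = -5/2 and t = 4.
Compare values at every candidate in [-4, 6]: h(-4) = 80/3,  h(-5/2) = 725/12,  h(4) = -368/3,  h(6) = -60.
So the maximum is h(-5/2) = 725/12.

725/12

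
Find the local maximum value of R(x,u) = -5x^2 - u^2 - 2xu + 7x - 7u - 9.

∂R/∂x = -10x - 2u + 7 = 0 and ∂R/∂u = -2x - 2u - 7 = 0, so (x, u) = (7/4, -21/4).
The Hessian has R_{xx} = -10, R_{uu} = -2, R_{xu} = -2, giving D = 16 > 0 with R_{xx} < 0, so the point is a local maximum.
R(7/4, -21/4) = 31/2.

31/2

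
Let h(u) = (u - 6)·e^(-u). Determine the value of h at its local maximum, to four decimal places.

h'(u) = 1·e^(-u) + (u - 6)·(-1)·e^(-u) = (-u + 7)·e^(-u). Since e^(-u) > 0, the only critical point is u = 7.
h''(7) has the same sign as -1 < 0, so this is a local maximum.
h(7) = (1)·e^(-7) ≈ 0.0009.

0.0009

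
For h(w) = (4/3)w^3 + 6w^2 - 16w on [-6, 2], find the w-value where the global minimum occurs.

1

Differentiating, h'(w) = 4w^2 + 12w - 16; which vanishes at w = -4 and w = 1.
Evaluating at the critical points and endpoints: h(-6) = 24, h(-4) = 224/3, h(1) = -26/3, h(2) = 8/3.
So the minimum is h(1) = -26/3.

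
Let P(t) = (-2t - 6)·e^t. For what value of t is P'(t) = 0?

Differentiating with the product rule gives P'(t) = (-2t - 8)·e^t. Since e^t > 0, the only critical point is t = -4.
P''(-4) has the same sign as -2 < 0, so this is a local maximum.
P(-4) = (2)·e^(-4) ≈ 0.0366.

-4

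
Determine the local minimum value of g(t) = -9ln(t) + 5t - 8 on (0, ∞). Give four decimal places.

g'(t) = -9/t + 5 = 0 gives t = 9/5.
g''(t) = 9/t², which is positive for t > 0, so this is a local minimum.
g(9/5) = -9·ln(9/5) + 9 - 8 ≈ -4.2901.

-4.2901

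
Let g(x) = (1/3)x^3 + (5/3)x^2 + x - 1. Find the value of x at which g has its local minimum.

g'(x) = x^2 + (10/3)x + 1 = 0 at x = -3, -1/3.
Since g''(x) = 2x + 10/3, we get g''(-3) = -8/3 < 0 ⇒ local maximum; g''(-1/3) = 8/3 > 0 ⇒ local minimum.
The local minimum is g(-1/3) = -94/81.

-1/3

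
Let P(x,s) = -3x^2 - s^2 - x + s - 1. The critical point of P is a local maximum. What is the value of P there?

∂P/∂x = -6x - 1 = 0 and ∂P/∂s = -2s + 1 = 0, so (x, s) = (-1/6, 1/2).
The Hessian has P_{xx} = -6, P_{ss} = -2, P_{xs} = 0, giving D = 12 > 0 with P_{xx} < 0, so the point is a local maximum.
P(-1/6, 1/2) = -2/3.

-2/3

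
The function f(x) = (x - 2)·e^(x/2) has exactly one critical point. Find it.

0

Differentiating with the product rule gives f'(x) = ((1/2)x)·e^(x/2). Since e^(x/2) > 0, the only critical point is x = 0.
f''(0) has the same sign as 1/2 > 0, so this is a local minimum.
f(0) = (-2)·e^(0) ≈ -2.0000.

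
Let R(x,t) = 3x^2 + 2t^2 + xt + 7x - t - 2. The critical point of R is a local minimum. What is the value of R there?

-154/23

∂R/∂x = 6x + t + 7 = 0 and ∂R/∂t = x + 4t - 1 = 0, so (x, t) = (-29/23, 13/23).
The Hessian has R_{xx} = 6, R_{tt} = 4, R_{xt} = 1, giving D = 23 > 0 with R_{xx} > 0, so the point is a local minimum.
R(-29/23, 13/23) = -154/23.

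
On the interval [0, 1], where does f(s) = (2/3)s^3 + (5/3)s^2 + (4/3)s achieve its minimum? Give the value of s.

0

The derivative is 2s^2 + (10/3)s + 4/3, which has no zeros in [0, 1].
Candidates: f(0) = 0,  f(1) = 11/3.
Hence the absolute minimum is 0 at s = 0.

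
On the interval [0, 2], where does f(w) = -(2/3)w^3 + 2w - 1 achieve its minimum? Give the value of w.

Differentiating, f'(w) = -2w^2 + 2; whose only zero in [0, 2] is w = 1.
Candidates: f(0) = -1; f(1) = 1/3; f(2) = -7/3.
The minimum over the interval is -7/3, attained at w = 2.

2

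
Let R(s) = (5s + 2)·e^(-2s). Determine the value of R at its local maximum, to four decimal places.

2.0468

R'(s) = 5·e^(-2s) + (5s + 2)·(-2)·e^(-2s) = (-10s + 1)·e^(-2s). Since e^(-2s) > 0, the only critical point is s = 1/10.
R''(1/10) has the same sign as -10 < 0, so this is a local maximum.
R(1/10) = (5/2)·e^(-1/5) ≈ 2.0468.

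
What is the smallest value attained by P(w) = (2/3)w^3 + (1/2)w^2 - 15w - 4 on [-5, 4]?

Differentiating, P'(w) = 2w^2 + w - 15; which vanishes at w = -3 and w = 5/2.
Evaluating at the critical points and endpoints: P(-5) = 1/6, P(-3) = 55/2, P(5/2) = -671/24, P(4) = -40/3.
So the minimum is P(5/2) = -671/24.

-671/24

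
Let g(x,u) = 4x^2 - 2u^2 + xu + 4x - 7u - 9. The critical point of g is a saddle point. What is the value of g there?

-35/11

∂g/∂x = 8x + u + 4 = 0 and ∂g/∂u = x - 4u - 7 = 0, so (x, u) = (-3/11, -20/11).
The Hessian has g_{xx} = 8, g_{uu} = -4, g_{xu} = 1, giving D = -33 < 0, so the point is a saddle point.
g(-3/11, -20/11) = -35/11.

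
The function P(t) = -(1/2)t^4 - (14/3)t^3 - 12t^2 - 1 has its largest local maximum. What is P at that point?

P'(t) = -2t^3 - 14t^2 - 24t = 0 at t = -4, -3, 0.
P''(t) = -6t^2 - 28t - 24. P''(-4) = -8 < 0 ⇒ local maximum; P''(-3) = 6 > 0 ⇒ local minimum; P''(0) = -24 < 0 ⇒ local maximum.
The largest local maximum is P(0) = -1.

-1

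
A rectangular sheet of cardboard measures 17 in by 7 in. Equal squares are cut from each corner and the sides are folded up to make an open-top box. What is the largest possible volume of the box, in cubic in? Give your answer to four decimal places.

With cut size x, the volume is V(x) = x(17 − 2x)(7 − 2x) for 0 < x < 3.5.
V'(x) = 12x^2 − 96x + 119. Setting V'(x) = 0 gives x ≈ 1.5336 (the root in (0, 3.5)).
V''(x) = 24x − 96 is negative there, so this is the maximum; V ≈ 84.0335.

84.0335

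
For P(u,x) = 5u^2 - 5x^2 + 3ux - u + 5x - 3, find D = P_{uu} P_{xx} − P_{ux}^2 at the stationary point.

∂P/∂u = 10u + 3x - 1 = 0 and ∂P/∂x = 3u - 10x + 5 = 0, so (u, x) = (-5/109, 53/109).
The Hessian has P_{uu} = 10, P_{xx} = -10, P_{ux} = 3, giving D = -109 < 0, so the point is a saddle point.
D = (10)·(-10) − (3)^2 = -109.

-109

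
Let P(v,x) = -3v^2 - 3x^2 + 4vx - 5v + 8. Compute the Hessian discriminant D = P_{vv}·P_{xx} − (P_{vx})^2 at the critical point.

20

∂P/∂v = -6v + 4x - 5 = 0 and ∂P/∂x = 4v - 6x = 0, so (v, x) = (-3/2, -1).
The Hessian has P_{vv} = -6, P_{xx} = -6, P_{vx} = 4, giving D = 20 > 0 with P_{vv} < 0, so the point is a local maximum.
D = (-6)·(-6) − (4)^2 = 20.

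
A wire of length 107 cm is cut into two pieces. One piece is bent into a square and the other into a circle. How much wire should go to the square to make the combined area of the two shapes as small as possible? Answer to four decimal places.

Let x be the length used for the square. Square side x/4; circle radius (107−x)/(2π).
A(x) = (x/4)² + π·((107−x)/(2π))² = x²/16 + (107−x)²/(4π) for 0 ≤ x ≤ 107. A'(x) = x/8 − (107−x)/(2π) = 0 gives x = 4·107/(π+4) ≈ 59.9306.
A'' = 1/8 + 1/(2π) > 0, so this gives the minimum combined area; x ≈ 59.9306 cm to the square.

59.9306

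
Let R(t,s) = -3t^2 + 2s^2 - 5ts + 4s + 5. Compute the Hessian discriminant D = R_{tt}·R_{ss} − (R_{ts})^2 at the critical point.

-49

∂R/∂t = -6t - 5s = 0 and ∂R/∂s = -5t + 4s + 4 = 0, so (t, s) = (20/49, -24/49).
The Hessian has R_{tt} = -6, R_{ss} = 4, R_{ts} = -5, giving D = -49 < 0, so the point is a saddle point.
D = (-6)·(4) − (-5)^2 = -49.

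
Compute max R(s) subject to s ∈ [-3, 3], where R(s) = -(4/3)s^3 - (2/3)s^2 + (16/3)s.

14

R'(s) = -4s^2 - (4/3)s + 16/3, which vanishes at s = -4/3 and s = 1.
Compare values at every candidate in [-3, 3]: R(-3) = 14,  R(-4/3) = -416/81,  R(1) = 10/3,  R(3) = -26.
Hence the absolute maximum is 14 at s = -3.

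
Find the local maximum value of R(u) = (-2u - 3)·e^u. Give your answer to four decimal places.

Differentiating with the product rule gives R'(u) = (-2u - 5)·e^u. Since e^u > 0, the only critical point is u = -5/2.
R''(-5/2) has the same sign as -2 < 0, so this is a local maximum.
R(-5/2) = (2)·e^(-5/2) ≈ 0.1642.

0.1642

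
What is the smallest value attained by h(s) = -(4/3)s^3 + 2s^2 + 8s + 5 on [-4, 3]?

1/3

The derivative is -4s^2 + 4s + 8, which vanishes at s = -1 and s = 2.
Compare values at every candidate in [-4, 3]: h(-4) = 271/3,  h(-1) = 1/3,  h(2) = 55/3,  h(3) = 11.
The minimum over the interval is 1/3, attained at s = -1.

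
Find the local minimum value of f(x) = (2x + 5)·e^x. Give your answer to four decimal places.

-0.0604

Differentiating with the product rule gives f'(x) = (2x + 7)·e^x. Since e^x > 0, the only critical point is x = -7/2.
f''(-7/2) has the same sign as 2 > 0, so this is a local minimum.
f(-7/2) = (-2)·e^(-7/2) ≈ -0.0604.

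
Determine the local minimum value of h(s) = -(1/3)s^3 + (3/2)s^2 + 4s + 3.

Critical points: h'(s) = -s^2 + 3s + 4 vanishes at s = -1, 4.
Since h''(s) = -2s + 3, we get h''(-1) = 5 > 0 ⇒ local minimum; h''(4) = -5 < 0 ⇒ local maximum.
The local minimum is h(-1) = 5/6.

5/6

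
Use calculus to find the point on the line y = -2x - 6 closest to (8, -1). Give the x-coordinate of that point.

Minimize D(x)^2 = (x - 8)^2 + (-2x - 5)^2.
d/dx[D^2] = 2(x - 8) + 2·(-2)·(-2x - 5) = 0 ⇒ x = -2/5.
Then y = -26/5 and the distance is √(441/5) ≈ 9.3915.

-2/5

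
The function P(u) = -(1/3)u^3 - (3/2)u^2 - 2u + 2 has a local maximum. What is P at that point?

17/6

P'(u) = -u^2 - 3u - 2 = 0 at u = -2, -1.
P''(u) = -2u - 3. P''(-2) = 1 > 0 ⇒ local minimum; P''(-1) = -1 < 0 ⇒ local maximum.
So the local maximum value is P(-1) = 17/6.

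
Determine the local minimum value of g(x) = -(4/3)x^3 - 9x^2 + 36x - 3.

-255

Critical points: g'(x) = -4x^2 - 18x + 36 vanishes at x = -6, 3/2.
g''(x) = -8x - 18. g''(-6) = 30 > 0 ⇒ local minimum; g''(3/2) = -30 < 0 ⇒ local maximum.
Thus g has its local minimum at x = -6, with value -255.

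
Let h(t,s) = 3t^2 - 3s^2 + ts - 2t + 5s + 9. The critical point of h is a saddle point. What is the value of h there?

406/37

∂h/∂t = 6t + s - 2 = 0 and ∂h/∂s = t - 6s + 5 = 0, so (t, s) = (7/37, 32/37).
The Hessian has h_{tt} = 6, h_{ss} = -6, h_{ts} = 1, giving D = -37 < 0, so the point is a saddle point.
h(7/37, 32/37) = 406/37.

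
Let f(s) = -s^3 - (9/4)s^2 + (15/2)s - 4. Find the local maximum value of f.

f'(s) = -3s^2 - (9/2)s + 15/2 = 0 at s = -5/2, 1.
Since f''(s) = -6s - 9/2, we get f''(-5/2) = 21/2 > 0 ⇒ local minimum; f''(1) = -21/2 < 0 ⇒ local maximum.
The local maximum is f(1) = 1/4.

1/4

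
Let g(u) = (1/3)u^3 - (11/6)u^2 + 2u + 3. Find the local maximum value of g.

Critical points: g'(u) = u^2 - (11/3)u + 2 vanishes at u = 2/3, 3.
g''(u) = 2u - 11/3. g''(2/3) = -7/3 < 0 ⇒ local maximum; g''(3) = 7/3 > 0 ⇒ local minimum.
So the local maximum value is g(2/3) = 293/81.

293/81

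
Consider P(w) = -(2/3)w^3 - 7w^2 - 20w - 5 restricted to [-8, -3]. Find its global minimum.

Differentiating, P'(w) = -2w^2 - 14w - 20; whose only zero in [-8, -3] is w = -5.
Compare values at every candidate in [-8, -3]: P(-8) = 145/3, P(-5) = 10/3, P(-3) = 10.
So the minimum is P(-5) = 10/3.

10/3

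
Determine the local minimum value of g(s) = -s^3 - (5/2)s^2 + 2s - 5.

Critical points: g'(s) = -3s^2 - 5s + 2 vanishes at s = -2, 1/3.
g''(s) = -6s - 5. g''(-2) = 7 > 0 ⇒ local minimum; g''(1/3) = -7 < 0 ⇒ local maximum.
So the local minimum value is g(-2) = -11.

-11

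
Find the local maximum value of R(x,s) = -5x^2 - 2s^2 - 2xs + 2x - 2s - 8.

∂R/∂x = -10x - 2s + 2 = 0 and ∂R/∂s = -2x - 4s - 2 = 0, so (x, s) = (1/3, -2/3).
The Hessian has R_{xx} = -10, R_{ss} = -4, R_{xs} = -2, giving D = 36 > 0 with R_{xx} < 0, so the point is a local maximum.
R(1/3, -2/3) = -7.

-7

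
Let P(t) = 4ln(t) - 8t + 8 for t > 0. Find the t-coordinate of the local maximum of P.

1/2

P'(t) = 4/t − 8 = 0 gives t = 1/2.
P''(t) = -4/t², which is negative for t > 0, so this is a local maximum.
P(1/2) = 4·ln(1/2) - 4 + 8 ≈ 1.2274.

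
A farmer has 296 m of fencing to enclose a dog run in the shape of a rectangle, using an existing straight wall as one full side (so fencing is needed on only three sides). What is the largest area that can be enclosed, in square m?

Let the sides perpendicular to the wall have length x and the parallel side y, so 2x + y = 296 and the area is A = xy = x(296 − 2x).
A'(x) = 296 − 4x = 0 gives x = 74, and A''(x) = −4 < 0 confirms a maximum.
Then y = 296 − 2·74 = 148 and A = 10952.

10952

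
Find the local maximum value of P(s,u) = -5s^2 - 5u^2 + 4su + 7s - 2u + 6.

713/84

∂P/∂s = -10s + 4u + 7 = 0 and ∂P/∂u = 4s - 10u - 2 = 0, so (s, u) = (31/42, 2/21).
The Hessian has P_{ss} = -10, P_{uu} = -10, P_{su} = 4, giving D = 84 > 0 with P_{ss} < 0, so the point is a local maximum.
P(31/42, 2/21) = 713/84.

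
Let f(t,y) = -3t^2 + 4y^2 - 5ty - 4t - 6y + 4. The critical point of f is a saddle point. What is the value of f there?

∂f/∂t = -6t - 5y - 4 = 0 and ∂f/∂y = -5t + 8y - 6 = 0, so (t, y) = (-62/73, 16/73).
The Hessian has f_{tt} = -6, f_{yy} = 8, f_{ty} = -5, giving D = -73 < 0, so the point is a saddle point.
f(-62/73, 16/73) = 368/73.

368/73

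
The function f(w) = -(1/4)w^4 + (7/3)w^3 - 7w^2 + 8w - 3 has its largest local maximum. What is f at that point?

7/3

f'(w) = -w^3 + 7w^2 - 14w + 8. Setting f'(w) = 0 gives w ∈ {1, 2, 4}.
f''(w) = -3w^2 + 14w - 14. f''(1) = -3 < 0 ⇒ local maximum; f''(2) = 2 > 0 ⇒ local minimum; f''(4) = -6 < 0 ⇒ local maximum.
So the largest local maximum value is f(4) = 7/3.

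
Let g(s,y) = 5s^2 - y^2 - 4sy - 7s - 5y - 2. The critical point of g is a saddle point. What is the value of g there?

∂g/∂s = 10s - 4y - 7 = 0 and ∂g/∂y = -4s - 2y - 5 = 0, so (s, y) = (-1/6, -13/6).
The Hessian has g_{ss} = 10, g_{yy} = -2, g_{sy} = -4, giving D = -36 < 0, so the point is a saddle point.
g(-1/6, -13/6) = 4.

4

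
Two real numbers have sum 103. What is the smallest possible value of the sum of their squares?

With a + b = 103, a^2 + b^2 = a^2 + (103 − a)^2.
The derivative 2a − 2(103 − a) = 4a − 206 vanishes at a = 103/2; second derivative 4 > 0, a minimum.
The minimum is 2·(103/2)^2 = 10609/2.

10609/2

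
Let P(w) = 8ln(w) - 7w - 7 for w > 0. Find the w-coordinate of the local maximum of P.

P'(w) = 8/w − 7 = 0 gives w = 8/7.
P''(w) = -8/w², which is negative for w > 0, so this is a local maximum.
P(8/7) = 8·ln(8/7) - 8 - 7 ≈ -13.9317.

8/7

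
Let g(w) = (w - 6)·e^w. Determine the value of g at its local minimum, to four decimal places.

Differentiating with the product rule gives g'(w) = (w - 5)·e^w. Since e^w > 0, the only critical point is w = 5.
g''(5) has the same sign as 1 > 0, so this is a local minimum.
g(5) = (-1)·e^(5) ≈ -148.4132.

-148.4132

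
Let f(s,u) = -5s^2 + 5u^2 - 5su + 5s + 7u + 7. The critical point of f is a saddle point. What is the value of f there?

∂f/∂s = -10s - 5u + 5 = 0 and ∂f/∂u = -5s + 10u + 7 = 0, so (s, u) = (17/25, -9/25).
The Hessian has f_{ss} = -10, f_{uu} = 10, f_{su} = -5, giving D = -125 < 0, so the point is a saddle point.
f(17/25, -9/25) = 186/25.

186/25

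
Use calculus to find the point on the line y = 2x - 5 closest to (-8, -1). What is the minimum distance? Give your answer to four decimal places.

Minimize D(x)^2 = (x + 8)^2 + (2x - 4)^2.
d/dx[D^2] = 2(x + 8) + 2·2·(2x - 4) = 0 ⇒ x = 0.
Then y = -5 and the distance is √(80) ≈ 8.9443.

8.9443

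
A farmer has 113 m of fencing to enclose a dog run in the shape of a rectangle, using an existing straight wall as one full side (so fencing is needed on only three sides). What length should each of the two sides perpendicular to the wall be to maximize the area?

Let the sides perpendicular to the wall have length x and the parallel side y, so 2x + y = 113 and the area is A = xy = x(113 − 2x).
A'(x) = 113 − 4x = 0 gives x = 113/4, and A''(x) = −4 < 0 confirms a maximum.
Then y = 113 − 2·113/4 = 113/2 and A = 12769/8.

113/4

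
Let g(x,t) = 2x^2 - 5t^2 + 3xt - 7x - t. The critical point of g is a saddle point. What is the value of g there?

-264/49

∂g/∂x = 4x + 3t - 7 = 0 and ∂g/∂t = 3x - 10t - 1 = 0, so (x, t) = (73/49, 17/49).
The Hessian has g_{xx} = 4, g_{tt} = -10, g_{xt} = 3, giving D = -49 < 0, so the point is a saddle point.
g(73/49, 17/49) = -264/49.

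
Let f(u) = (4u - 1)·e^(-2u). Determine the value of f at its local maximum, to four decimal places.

0.4463

f'(u) = 4·e^(-2u) + (4u - 1)·(-2)·e^(-2u) = (-8u + 6)·e^(-2u). Since e^(-2u) > 0, the only critical point is u = 3/4.
f''(3/4) has the same sign as -8 < 0, so this is a local maximum.
f(3/4) = (2)·e^(-3/2) ≈ 0.4463.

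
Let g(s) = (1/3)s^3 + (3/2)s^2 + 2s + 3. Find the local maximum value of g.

Critical points: g'(s) = s^2 + 3s + 2 vanishes at s = -2, -1.
Second-derivative test with g''(s) = 2s + 3: g''(-2) = -1 < 0 ⇒ local maximum; g''(-1) = 1 > 0 ⇒ local minimum.
The local maximum is g(-2) = 7/3.

7/3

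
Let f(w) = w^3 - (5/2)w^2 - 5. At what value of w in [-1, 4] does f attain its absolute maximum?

f'(w) = 3w^2 - 5w, which vanishes at w = 0 and w = 5/3.
Candidates: f(-1) = -17/2; f(0) = -5; f(5/3) = -395/54; f(4) = 19.
The maximum over the interval is 19, attained at w = 4.

4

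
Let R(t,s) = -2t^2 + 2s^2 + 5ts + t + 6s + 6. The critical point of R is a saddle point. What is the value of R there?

146/41

∂R/∂t = -4t + 5s + 1 = 0 and ∂R/∂s = 5t + 4s + 6 = 0, so (t, s) = (-26/41, -29/41).
The Hessian has R_{tt} = -4, R_{ss} = 4, R_{ts} = 5, giving D = -41 < 0, so the point is a saddle point.
R(-26/41, -29/41) = 146/41.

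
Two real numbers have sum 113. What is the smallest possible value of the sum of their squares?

With a + b = 113, a^2 + b^2 = a^2 + (113 − a)^2.
The derivative 2a − 2(113 − a) = 4a − 226 vanishes at a = 113/2; second derivative 4 > 0, a minimum.
The minimum is 2·(113/2)^2 = 12769/2.

12769/2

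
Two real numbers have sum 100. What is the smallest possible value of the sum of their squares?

With a + b = 100, a^2 + b^2 = a^2 + (100 − a)^2.
The derivative 2a − 2(100 − a) = 4a − 200 vanishes at a = 50; second derivative 4 > 0, a minimum.
The minimum is 2·(50)^2 = 5000.

5000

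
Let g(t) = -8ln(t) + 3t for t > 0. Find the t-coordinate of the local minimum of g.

g'(t) = -8/t + 3 = 0 gives t = 8/3.
g''(t) = 8/t², which is positive for t > 0, so this is a local minimum.
g(8/3) = -8·ln(8/3) + 8 ≈ 0.1534.

8/3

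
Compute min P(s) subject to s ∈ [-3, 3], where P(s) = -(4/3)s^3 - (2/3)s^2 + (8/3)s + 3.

-31

P'(s) = -4s^2 - (4/3)s + 8/3, which vanishes at s = -1 and s = 2/3.
Candidates: P(-3) = 25, P(-1) = 1, P(2/3) = 331/81, P(3) = -31.
The minimum over the interval is -31, attained at s = 3.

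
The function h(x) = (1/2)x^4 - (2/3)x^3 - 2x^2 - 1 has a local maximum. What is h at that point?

h'(x) = 2x^3 - 2x^2 - 4x. Setting h'(x) = 0 gives x ∈ {-1, 0, 2}.
Since h''(x) = 6x^2 - 4x - 4, we get h''(-1) = 6 > 0 ⇒ local minimum; h''(0) = -4 < 0 ⇒ local maximum; h''(2) = 12 > 0 ⇒ local minimum.
So the local maximum value is h(0) = -1.

-1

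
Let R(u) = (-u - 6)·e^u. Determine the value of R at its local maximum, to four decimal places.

0.0009

R'(u) = (-1)·e^u + (-u - 6)·1·e^u = (-u - 7)·e^u. Since e^u > 0, the only critical point is u = -7.
R''(-7) has the same sign as -1 < 0, so this is a local maximum.
R(-7) = (1)·e^(-7) ≈ 0.0009.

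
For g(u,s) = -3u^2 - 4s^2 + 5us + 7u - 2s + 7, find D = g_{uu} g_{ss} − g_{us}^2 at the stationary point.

∂g/∂u = -6u + 5s + 7 = 0 and ∂g/∂s = 5u - 8s - 2 = 0, so (u, s) = (2, 1).
The Hessian has g_{uu} = -6, g_{ss} = -8, g_{us} = 5, giving D = 23 > 0 with g_{uu} < 0, so the point is a local maximum.
D = (-6)·(-8) − (5)^2 = 23.

23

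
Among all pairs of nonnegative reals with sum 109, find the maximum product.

11881/4

With x + y = 109, the product is P(x) = x(109 − x).
P'(x) = 109 − 2x = 0 gives x = 109/2; P'' = −2 < 0, so this is the maximum.
P = 109/2·109/2 = 11881/4.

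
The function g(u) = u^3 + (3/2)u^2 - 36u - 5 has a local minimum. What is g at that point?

g'(u) = 3u^2 + 3u - 36 = 0 at u = -4, 3.
Second-derivative test with g''(u) = 6u + 3: g''(-4) = -21 < 0 ⇒ local maximum; g''(3) = 21 > 0 ⇒ local minimum.
The local minimum is g(3) = -145/2.

-145/2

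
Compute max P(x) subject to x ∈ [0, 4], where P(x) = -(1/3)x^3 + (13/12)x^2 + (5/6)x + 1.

223/48

P'(x) = -x^2 + (13/6)x + 5/6, whose only zero in [0, 4] is x = 5/2.
Evaluating at the critical points and endpoints: P(0) = 1,  P(5/2) = 223/48,  P(4) = 1/3.
So the maximum is P(5/2) = 223/48.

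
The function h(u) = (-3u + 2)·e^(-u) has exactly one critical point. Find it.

5/3

Differentiating with the product rule gives h'(u) = (3u - 5)·e^(-u). Since e^(-u) > 0, the only critical point is u = 5/3.
h''(5/3) has the same sign as 3 > 0, so this is a local minimum.
h(5/3) = (-3)·e^(-5/3) ≈ -0.5666.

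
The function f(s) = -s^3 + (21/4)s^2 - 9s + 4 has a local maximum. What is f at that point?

f'(s) = -3s^2 + (21/2)s - 9. Setting f'(s) = 0 gives s ∈ {3/2, 2}.
f''(s) = -6s + 21/2. f''(3/2) = 3/2 > 0 ⇒ local minimum; f''(2) = -3/2 < 0 ⇒ local maximum.
The local maximum is f(2) = -1.

-1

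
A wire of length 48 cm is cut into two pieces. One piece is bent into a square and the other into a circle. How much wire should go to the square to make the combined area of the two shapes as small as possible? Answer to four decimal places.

26.8848

Let x be the length used for the square. Square side x/4; circle radius (48−x)/(2π).
A(x) = (x/4)² + π·((48−x)/(2π))² = x²/16 + (48−x)²/(4π) for 0 ≤ x ≤ 48. A'(x) = x/8 − (48−x)/(2π) = 0 gives x = 4·48/(π+4) ≈ 26.8848.
A'' = 1/8 + 1/(2π) > 0, so this gives the minimum combined area; x ≈ 26.8848 cm to the square.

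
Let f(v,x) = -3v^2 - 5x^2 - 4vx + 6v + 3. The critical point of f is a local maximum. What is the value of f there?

∂f/∂v = -6v - 4x + 6 = 0 and ∂f/∂x = -4v - 10x = 0, so (v, x) = (15/11, -6/11).
The Hessian has f_{vv} = -6, f_{xx} = -10, f_{vx} = -4, giving D = 44 > 0 with f_{vv} < 0, so the point is a local maximum.
f(15/11, -6/11) = 78/11.

78/11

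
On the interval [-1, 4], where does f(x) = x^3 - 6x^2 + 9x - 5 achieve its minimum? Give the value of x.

-1

The derivative is 3x^2 - 12x + 9, which vanishes at x = 1 and x = 3.
Candidates: f(-1) = -21; f(1) = -1; f(3) = -5; f(4) = -1.
So the minimum is f(-1) = -21.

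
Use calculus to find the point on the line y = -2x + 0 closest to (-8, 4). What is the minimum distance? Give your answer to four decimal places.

Minimize D(x)^2 = (x + 8)^2 + (-2x - 4)^2.
d/dx[D^2] = 2(x + 8) + 2·(-2)·(-2x - 4) = 0 ⇒ x = -16/5.
Then y = 32/5 and the distance is √(144/5) ≈ 5.3666.

5.3666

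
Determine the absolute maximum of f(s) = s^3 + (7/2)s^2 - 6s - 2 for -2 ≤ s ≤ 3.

f'(s) = 3s^2 + 7s - 6, whose only zero in [-2, 3] is s = 2/3.
Compare values at every candidate in [-2, 3]: f(-2) = 16, f(2/3) = -112/27, f(3) = 77/2.
Hence the absolute maximum is 77/2 at s = 3.

77/2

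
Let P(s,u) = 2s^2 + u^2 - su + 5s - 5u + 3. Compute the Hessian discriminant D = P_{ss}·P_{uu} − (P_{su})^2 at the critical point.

∂P/∂s = 4s - u + 5 = 0 and ∂P/∂u = -s + 2u - 5 = 0, so (s, u) = (-5/7, 15/7).
The Hessian has P_{ss} = 4, P_{uu} = 2, P_{su} = -1, giving D = 7 > 0 with P_{ss} > 0, so the point is a local minimum.
D = (4)·(2) − (-1)^2 = 7.

7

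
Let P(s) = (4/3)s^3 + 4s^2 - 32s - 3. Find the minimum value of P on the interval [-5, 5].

P'(s) = 4s^2 + 8s - 32, which vanishes at s = -4 and s = 2.
Compare values at every candidate in [-5, 5]: P(-5) = 271/3,  P(-4) = 311/3,  P(2) = -121/3,  P(5) = 311/3.
The minimum over the interval is -121/3, attained at s = 2.

-121/3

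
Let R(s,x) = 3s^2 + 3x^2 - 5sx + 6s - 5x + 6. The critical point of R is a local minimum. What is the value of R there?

3

∂R/∂s = 6s - 5x + 6 = 0 and ∂R/∂x = -5s + 6x - 5 = 0, so (s, x) = (-1, 0).
The Hessian has R_{ss} = 6, R_{xx} = 6, R_{sx} = -5, giving D = 11 > 0 with R_{ss} > 0, so the point is a local minimum.
R(-1, 0) = 3.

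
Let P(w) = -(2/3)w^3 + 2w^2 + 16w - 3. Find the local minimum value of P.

-65/3

P'(w) = -2w^2 + 4w + 16 = 0 at w = -2, 4.
Since P''(w) = -4w + 4, we get P''(-2) = 12 > 0 ⇒ local minimum; P''(4) = -12 < 0 ⇒ local maximum.
So the local minimum value is P(-2) = -65/3.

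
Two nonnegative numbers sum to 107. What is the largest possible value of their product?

11449/4

With x + y = 107, the product is P(x) = x(107 − x).
P'(x) = 107 − 2x = 0 gives x = 107/2; P'' = −2 < 0, so this is the maximum.
P = 107/2·107/2 = 11449/4.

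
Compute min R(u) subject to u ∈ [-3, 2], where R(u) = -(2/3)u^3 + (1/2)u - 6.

Differentiating, R'(u) = -2u^2 + 1/2; which vanishes at u = -1/2 and u = 1/2.
Candidates: R(-3) = 21/2,  R(-1/2) = -37/6,  R(1/2) = -35/6,  R(2) = -31/3.
So the minimum is R(2) = -31/3.

-31/3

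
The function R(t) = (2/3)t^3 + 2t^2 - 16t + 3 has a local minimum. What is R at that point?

R'(t) = 2t^2 + 4t - 16 = 0 at t = -4, 2.
R''(t) = 4t + 4. R''(-4) = -12 < 0 ⇒ local maximum; R''(2) = 12 > 0 ⇒ local minimum.
The local minimum is R(2) = -47/3.

-47/3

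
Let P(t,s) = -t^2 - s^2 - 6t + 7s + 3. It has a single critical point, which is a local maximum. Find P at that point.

∂P/∂t = -2t - 6 = 0 and ∂P/∂s = -2s + 7 = 0, so (t, s) = (-3, 7/2).
The Hessian has P_{tt} = -2, P_{ss} = -2, P_{ts} = 0, giving D = 4 > 0 with P_{tt} < 0, so the point is a local maximum.
P(-3, 7/2) = 97/4.

97/4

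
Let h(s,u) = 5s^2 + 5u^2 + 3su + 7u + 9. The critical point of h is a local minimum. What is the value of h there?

82/13

∂h/∂s = 10s + 3u = 0 and ∂h/∂u = 3s + 10u + 7 = 0, so (s, u) = (3/13, -10/13).
The Hessian has h_{ss} = 10, h_{uu} = 10, h_{su} = 3, giving D = 91 > 0 with h_{ss} > 0, so the point is a local minimum.
h(3/13, -10/13) = 82/13.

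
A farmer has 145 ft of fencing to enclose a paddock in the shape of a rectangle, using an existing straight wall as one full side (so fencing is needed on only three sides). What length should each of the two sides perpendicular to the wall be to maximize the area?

Let the sides perpendicular to the wall have length x and the parallel side y, so 2x + y = 145 and the area is A = xy = x(145 − 2x).
A'(x) = 145 − 4x = 0 gives x = 145/4, and A''(x) = −4 < 0 confirms a maximum.
Then y = 145 − 2·145/4 = 145/2 and A = 21025/8.

145/4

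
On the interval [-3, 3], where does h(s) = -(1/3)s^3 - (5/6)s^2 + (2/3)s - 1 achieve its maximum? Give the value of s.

The derivative is -s^2 - (5/3)s + 2/3, which vanishes at s = -2 and s = 1/3.
Compare values at every candidate in [-3, 3]: h(-3) = -3/2, h(-2) = -3, h(1/3) = -143/162, h(3) = -31/2.
Hence the absolute maximum is -143/162 at s = 1/3.

1/3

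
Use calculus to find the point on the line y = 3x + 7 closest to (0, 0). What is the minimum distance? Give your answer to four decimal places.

2.2136

Minimize D(x)^2 = (x + 0)^2 + (3x + 7)^2.
d/dx[D^2] = 2(x + 0) + 2·3·(3x + 7) = 0 ⇒ x = -21/10.
Then y = 7/10 and the distance is √(49/10) ≈ 2.2136.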